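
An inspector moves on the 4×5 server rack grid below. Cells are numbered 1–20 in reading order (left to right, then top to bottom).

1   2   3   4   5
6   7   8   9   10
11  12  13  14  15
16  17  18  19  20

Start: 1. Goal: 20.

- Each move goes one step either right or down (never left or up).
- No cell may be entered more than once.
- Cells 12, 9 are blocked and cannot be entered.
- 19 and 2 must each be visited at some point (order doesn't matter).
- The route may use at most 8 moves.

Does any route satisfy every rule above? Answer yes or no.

yes

One route that works: 1 → 2 → 7 → 8 → 13 → 18 → 19 → 20.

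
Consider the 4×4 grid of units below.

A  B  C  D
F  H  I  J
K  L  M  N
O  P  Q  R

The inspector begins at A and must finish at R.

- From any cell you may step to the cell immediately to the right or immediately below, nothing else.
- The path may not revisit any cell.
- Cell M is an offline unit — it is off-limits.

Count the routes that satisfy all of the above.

8

A right/down-only route from A to R makes exactly 3 down-moves and 3 right-moves in some order.
With no other constraints that would be C(6,3) = 20 routes.
Subtract routes through each blocked cell (inclusion–exclusion for overlaps): − through M: 12 → 8.
That gives 8 routes.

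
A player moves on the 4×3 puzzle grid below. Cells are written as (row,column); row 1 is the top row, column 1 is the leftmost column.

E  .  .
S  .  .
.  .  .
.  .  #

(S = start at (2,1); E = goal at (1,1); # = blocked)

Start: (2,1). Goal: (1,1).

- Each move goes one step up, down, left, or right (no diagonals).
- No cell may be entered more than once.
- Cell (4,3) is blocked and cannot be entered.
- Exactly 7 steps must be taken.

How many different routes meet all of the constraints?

Need simple routes of exactly 7 moves from (2,1) to (1,1) (Manhattan distance 1, so 3 moves are spent on a detour and 3 undoing it).
Enumerating: (2,1) (3,1) (4,1) (4,2) (3,2) (2,2) (1,2) (1,1) | (2,1) (3,1) (3,2) (2,2) (2,3) (1,3) (1,2) (1,1) | (2,1) (3,1) (3,2) (3,3) (2,3) (1,3) (1,2) (1,1) | (2,1) (3,1) (3,2) (3,3) (2,3) (2,2) (1,2) (1,1) | (2,1) (2,2) (3,2) (3,3) (2,3) (1,3) (1,2) (1,1).
That gives 5 routes.

5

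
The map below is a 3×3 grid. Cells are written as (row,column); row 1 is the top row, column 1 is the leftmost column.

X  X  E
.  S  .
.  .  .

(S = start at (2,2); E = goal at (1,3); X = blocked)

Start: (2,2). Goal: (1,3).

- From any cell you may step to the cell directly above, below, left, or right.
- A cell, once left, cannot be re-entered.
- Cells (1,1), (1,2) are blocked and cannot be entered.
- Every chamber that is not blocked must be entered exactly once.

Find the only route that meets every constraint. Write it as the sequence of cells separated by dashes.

Need to visit all 7 open cells exactly once, starting at (2,2) and ending at (1,3).
Cell (3,3) has only two open neighbours ((2,3) and (3,2)), so the path must pass straight through it: one of those is the cell it's entered from and the other is where it exits.
Route from (2,2): left 1 to (2,1), down 1 to (3,1), right 2 to (3,3), up 2 to (1,3) — 6 moves in all.
Check: all 7 open cells covered.

(2,2) - (2,1) - (3,1) - (3,2) - (3,3) - (2,3) - (1,3)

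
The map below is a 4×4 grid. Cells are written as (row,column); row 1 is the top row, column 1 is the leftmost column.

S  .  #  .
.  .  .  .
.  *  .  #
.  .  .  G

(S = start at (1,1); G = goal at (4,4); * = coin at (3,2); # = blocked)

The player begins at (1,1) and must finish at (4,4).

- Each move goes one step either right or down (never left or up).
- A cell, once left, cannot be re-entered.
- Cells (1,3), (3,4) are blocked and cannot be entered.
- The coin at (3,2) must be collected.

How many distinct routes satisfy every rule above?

6

A right/down-only route from (1,1) to (4,4) makes exactly 3 down-moves and 3 right-moves in some order.
With no other constraints that would be C(6,3) = 20 routes.
Split at (3,2) and multiply the segment counts (each segment already excludes blocked cells): (1,1)→(3,2): 3; (3,2)→(4,4): 2; product = 6.
That gives 6 routes.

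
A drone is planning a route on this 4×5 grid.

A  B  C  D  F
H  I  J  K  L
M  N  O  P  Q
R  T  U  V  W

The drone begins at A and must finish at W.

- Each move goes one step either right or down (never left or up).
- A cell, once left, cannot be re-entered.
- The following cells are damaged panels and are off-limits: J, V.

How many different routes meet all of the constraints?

A right/down-only route from A to W makes exactly 3 down-moves and 4 right-moves in some order.
With no other constraints that would be C(7,3) = 35 routes.
Subtract routes through each blocked cell (inclusion–exclusion for overlaps): − through J: 18 − through V: 20 + through J&V: 9 → 6.
That gives 6 routes.

6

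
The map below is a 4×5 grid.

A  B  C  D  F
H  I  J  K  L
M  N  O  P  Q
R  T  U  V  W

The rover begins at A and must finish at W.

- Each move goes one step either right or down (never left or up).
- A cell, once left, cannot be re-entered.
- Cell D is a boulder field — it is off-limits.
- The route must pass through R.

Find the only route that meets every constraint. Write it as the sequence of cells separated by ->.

A -> H -> M -> R -> T -> U -> V -> W

Moves only go right or down, so the column and row indices never decrease.
Route from A: 3× down (reaching R), 4× right (reaching W) — 7 moves in all.
Check: all required cells visited.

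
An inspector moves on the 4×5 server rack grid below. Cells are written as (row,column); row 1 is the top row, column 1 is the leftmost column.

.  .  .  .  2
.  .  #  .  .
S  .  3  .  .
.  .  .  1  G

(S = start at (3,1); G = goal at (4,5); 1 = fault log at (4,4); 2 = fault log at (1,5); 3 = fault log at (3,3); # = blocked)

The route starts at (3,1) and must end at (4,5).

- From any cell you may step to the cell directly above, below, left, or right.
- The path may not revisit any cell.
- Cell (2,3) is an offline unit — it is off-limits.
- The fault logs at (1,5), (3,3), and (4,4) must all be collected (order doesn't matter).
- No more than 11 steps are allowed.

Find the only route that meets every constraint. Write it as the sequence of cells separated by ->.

(3,1) -> (3,2) -> (3,3) -> (4,3) -> (4,4) -> (3,4) -> (2,4) -> (1,4) -> (1,5) -> (2,5) -> (3,5) -> (4,5)

Any route must reach (1,5), (3,3), and (4,4) and still end at (4,5) within 11 moves, so the order of the required stops is forced.
Route from (3,1): 2× right (reaching (3,3)), down to (4,3), right to (4,4), 3× up (reaching (1,4)), right to (1,5), 3× down (reaching (4,5)) — 11 moves in all.
Check: all required cells visited; 11 ≤ 11 moves.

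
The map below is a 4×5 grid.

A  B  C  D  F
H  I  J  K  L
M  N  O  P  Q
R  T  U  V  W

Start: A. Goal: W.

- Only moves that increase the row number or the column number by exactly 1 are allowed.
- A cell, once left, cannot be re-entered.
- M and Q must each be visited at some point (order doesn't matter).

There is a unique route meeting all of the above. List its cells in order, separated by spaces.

Moves only go right or down, so the column and row indices never decrease.
Route from A: 2× down (reaching M), 4× right (reaching Q), down to W — 7 moves in all.
Check: all required cells visited.

A H M N O P Q W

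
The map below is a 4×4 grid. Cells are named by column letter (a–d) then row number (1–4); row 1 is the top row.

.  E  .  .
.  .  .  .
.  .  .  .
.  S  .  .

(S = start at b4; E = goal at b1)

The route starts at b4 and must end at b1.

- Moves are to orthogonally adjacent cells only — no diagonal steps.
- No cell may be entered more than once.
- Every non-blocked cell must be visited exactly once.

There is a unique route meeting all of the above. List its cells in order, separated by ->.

b4 -> a4 -> a3 -> b3 -> c3 -> c4 -> d4 -> d3 -> d2 -> d1 -> c1 -> c2 -> b2 -> a2 -> a1 -> b1

Need to visit all 16 open cells exactly once, starting at b4 and ending at b1.
Route from b4: left to a4, up to a3, 2× right (reaching c3), down to c4, right to d4, 3× up (reaching d1), left to c1, down to c2, 2× left (reaching a2), up to a1, right to b1 — 15 moves in all.
Check: all 16 open cells covered.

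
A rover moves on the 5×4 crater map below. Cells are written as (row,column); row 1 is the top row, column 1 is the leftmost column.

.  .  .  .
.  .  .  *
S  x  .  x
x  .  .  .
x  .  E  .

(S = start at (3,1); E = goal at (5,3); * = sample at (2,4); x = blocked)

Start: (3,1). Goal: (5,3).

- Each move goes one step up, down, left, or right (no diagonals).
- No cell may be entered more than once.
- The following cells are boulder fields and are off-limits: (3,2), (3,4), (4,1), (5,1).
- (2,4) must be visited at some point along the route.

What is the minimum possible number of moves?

Any route passes through (2,4) somewhere between (3,1) and (5,3). Summing Manhattan distances along the two legs ((3,1) → (2,4) → (5,3)) gives a lower bound of 4 + 4 = 8 moves.
The shortest route satisfying every rule uses 10 moves: (3,1) → (2,1) → (1,1) → (1,2) → (1,3) → (1,4) → (2,4) → (2,3) → (3,3) → (4,3) → (5,3).
The no-revisit rule (legs can't share cells) pushes the minimum above the 8-move bound; an exhaustive check rules out every length from 8 to 9, leaving 10 as the minimum.

10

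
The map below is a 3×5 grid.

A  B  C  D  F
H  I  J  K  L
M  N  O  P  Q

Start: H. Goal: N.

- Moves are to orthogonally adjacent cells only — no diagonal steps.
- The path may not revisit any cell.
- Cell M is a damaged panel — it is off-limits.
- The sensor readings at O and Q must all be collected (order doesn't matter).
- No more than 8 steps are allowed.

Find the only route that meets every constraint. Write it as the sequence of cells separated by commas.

The budget equals the shortest possible length, so every move has to be on a shortest route through the required cells.
Route from H: 4× right (reaching L), down to Q, 3× left (reaching N) — 8 moves in all.
Check: all required cells visited; 8 ≤ 8 moves.

H, I, J, K, L, Q, P, O, N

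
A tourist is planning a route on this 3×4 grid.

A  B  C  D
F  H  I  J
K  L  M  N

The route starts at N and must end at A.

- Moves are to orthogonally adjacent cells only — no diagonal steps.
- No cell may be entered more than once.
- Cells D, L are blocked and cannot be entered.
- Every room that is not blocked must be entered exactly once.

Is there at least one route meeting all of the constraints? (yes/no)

no

Cell K has only one open neighbour but is neither the start nor the goal, so a Hamiltonian route would have to both enter and leave it through the same neighbour — impossible without revisiting.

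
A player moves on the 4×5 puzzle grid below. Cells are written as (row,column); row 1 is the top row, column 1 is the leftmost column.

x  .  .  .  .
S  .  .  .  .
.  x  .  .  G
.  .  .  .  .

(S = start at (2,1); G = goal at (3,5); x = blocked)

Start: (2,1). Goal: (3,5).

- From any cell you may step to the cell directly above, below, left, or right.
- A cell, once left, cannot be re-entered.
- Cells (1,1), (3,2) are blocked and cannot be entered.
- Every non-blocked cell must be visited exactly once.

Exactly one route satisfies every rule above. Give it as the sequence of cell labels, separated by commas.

(2,1), (3,1), (4,1), (4,2), (4,3), (3,3), (2,3), (2,2), (1,2), (1,3), (1,4), (1,5), (2,5), (2,4), (3,4), (4,4), (4,5), (3,5)

Need to visit all 18 open cells exactly once, starting at (2,1) and ending at (3,5).
Cell (3,1) has only two open neighbours ((2,1) and (4,1)), so the path must pass straight through it: one of those is the cell it's entered from and the other is where it exits.
Route from (2,1): 2× down (reaching (4,1)), 2× right (reaching (4,3)), 2× up (reaching (2,3)), left to (2,2), up to (1,2), 3× right (reaching (1,5)), down to (2,5), left to (2,4), 2× down (reaching (4,4)), right to (4,5), up to (3,5) — 17 moves in all.
Check: all 18 open cells covered.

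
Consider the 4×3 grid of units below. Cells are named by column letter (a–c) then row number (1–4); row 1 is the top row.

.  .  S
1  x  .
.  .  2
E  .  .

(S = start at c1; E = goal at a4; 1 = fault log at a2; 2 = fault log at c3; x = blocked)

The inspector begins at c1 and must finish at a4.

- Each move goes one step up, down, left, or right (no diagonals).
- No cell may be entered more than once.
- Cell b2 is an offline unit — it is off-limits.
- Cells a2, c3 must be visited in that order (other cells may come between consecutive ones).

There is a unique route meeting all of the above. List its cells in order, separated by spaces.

The waypoints must appear in the order a2, c3, with no cell reused.
Route from c1: 2× left (reaching a1), 2× down (reaching a3), 2× right (reaching c3), down to c4, 2× left (reaching a4) — 9 moves in all.
Check: order respected (1 at step 3, 2 at step 6).

c1 b1 a1 a2 a3 b3 c3 c4 b4 a4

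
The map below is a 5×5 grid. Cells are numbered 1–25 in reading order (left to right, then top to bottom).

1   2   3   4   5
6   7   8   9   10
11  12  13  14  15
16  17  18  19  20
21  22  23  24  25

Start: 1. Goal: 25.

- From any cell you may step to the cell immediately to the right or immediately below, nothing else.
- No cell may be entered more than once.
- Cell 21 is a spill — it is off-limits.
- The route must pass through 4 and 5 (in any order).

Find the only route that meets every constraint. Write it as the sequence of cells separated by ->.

Moves only go right or down, so the column and row indices never decrease.
Route from 1: right 4 to 5, down 4 to 25 — 8 moves in all.
Check: all required cells visited.

1 -> 2 -> 3 -> 4 -> 5 -> 10 -> 15 -> 20 -> 25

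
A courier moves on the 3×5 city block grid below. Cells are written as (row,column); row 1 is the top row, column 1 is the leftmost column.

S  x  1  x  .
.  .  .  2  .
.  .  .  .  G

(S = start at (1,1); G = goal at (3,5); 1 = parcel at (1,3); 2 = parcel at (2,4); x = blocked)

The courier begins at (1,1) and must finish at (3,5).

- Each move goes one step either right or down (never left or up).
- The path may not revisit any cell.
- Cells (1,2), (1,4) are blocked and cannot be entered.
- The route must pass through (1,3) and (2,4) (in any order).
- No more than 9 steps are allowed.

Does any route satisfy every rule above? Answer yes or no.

Right/down moves force the required cells to be taken in the order (1,3), (2,4). Every right/down route from (1,1) to (1,3) runs into a blocked cell, so that leg cannot be completed.

no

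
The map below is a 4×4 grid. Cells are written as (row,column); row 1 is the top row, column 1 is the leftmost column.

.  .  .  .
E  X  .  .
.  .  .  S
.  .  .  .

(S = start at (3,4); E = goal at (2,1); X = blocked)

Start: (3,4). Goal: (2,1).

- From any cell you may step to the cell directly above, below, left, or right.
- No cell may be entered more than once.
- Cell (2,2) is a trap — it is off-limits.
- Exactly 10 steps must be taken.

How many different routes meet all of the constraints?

Need simple routes of exactly 10 moves from (3,4) to (2,1) (Manhattan distance 4, so 3 moves are spent on a detour and 3 undoing it).
Enumerating: (3,4) (2,4) (1,4) (1,3) (2,3) (3,3) (4,3) (4,2) (3,2) (3,1) (2,1) | (3,4) (2,4) (1,4) (1,3) (2,3) (3,3) (4,3) (4,2) (4,1) (3,1) (2,1) | (3,4) (2,4) (1,4) (1,3) (2,3) (3,3) (3,2) (4,2) (4,1) (3,1) (2,1) | (3,4) (4,4) (4,3) (3,3) (2,3) (2,4) (1,4) (1,3) (1,2) (1,1) (2,1) | (3,4) (4,4) (4,3) (4,2) (3,2) (3,3) (2,3) (1,3) (1,2) (1,1) (2,1).
That gives 5 routes.

5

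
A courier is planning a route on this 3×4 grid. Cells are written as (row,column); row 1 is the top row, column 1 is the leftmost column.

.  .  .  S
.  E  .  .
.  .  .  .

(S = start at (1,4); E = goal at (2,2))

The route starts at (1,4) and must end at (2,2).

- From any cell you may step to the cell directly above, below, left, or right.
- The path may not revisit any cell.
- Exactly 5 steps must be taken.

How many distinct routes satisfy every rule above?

Need simple routes of exactly 5 moves from (1,4) to (2,2) (Manhattan distance 3, so 1 moves are spent on a detour and 1 undoing it).
Enumerating: (1,4) (2,4) (3,4) (3,3) (2,3) (2,2) | (1,4) (2,4) (3,4) (3,3) (3,2) (2,2) | (1,4) (2,4) (2,3) (1,3) (1,2) (2,2) | (1,4) (2,4) (2,3) (3,3) (3,2) (2,2) | (1,4) (1,3) (2,3) (3,3) (3,2) (2,2) | (1,4) (1,3) (1,2) (1,1) (2,1) (2,2).
That gives 6 routes.

6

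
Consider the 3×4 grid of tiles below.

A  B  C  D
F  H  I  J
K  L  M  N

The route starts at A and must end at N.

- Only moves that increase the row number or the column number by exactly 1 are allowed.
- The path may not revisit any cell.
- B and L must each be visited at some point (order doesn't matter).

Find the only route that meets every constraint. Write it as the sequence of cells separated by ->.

A -> B -> H -> L -> M -> N

Moves only go right or down, so the column and row indices never decrease.
Route from A: right to B, 2× down (reaching L), 2× right (reaching N) — 5 moves in all.
Check: all required cells visited.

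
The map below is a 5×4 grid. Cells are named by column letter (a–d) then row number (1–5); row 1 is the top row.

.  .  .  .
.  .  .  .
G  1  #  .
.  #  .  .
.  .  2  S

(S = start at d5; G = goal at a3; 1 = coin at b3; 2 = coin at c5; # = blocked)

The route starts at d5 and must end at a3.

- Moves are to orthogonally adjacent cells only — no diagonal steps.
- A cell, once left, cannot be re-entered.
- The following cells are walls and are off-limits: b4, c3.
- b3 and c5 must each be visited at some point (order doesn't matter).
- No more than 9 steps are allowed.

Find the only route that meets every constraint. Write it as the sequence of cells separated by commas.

The budget equals the shortest possible length, so every move has to be on a shortest route through the required cells.
Route from d5: left 1 to c5, up 1 to c4, right 1 to d4, up 2 to d2, left 2 to b2, down 1 to b3, left 1 to a3 — 9 moves in all.
Check: all required cells visited; 9 ≤ 9 moves.

d5, c5, c4, d4, d3, d2, c2, b2, b3, a3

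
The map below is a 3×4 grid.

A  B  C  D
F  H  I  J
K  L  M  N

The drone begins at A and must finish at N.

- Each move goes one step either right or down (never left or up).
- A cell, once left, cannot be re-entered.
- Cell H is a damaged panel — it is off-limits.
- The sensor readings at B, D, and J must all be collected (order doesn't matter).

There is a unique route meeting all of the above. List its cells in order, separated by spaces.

A B C D J N

Moves only go right or down, so the column and row indices never decrease.
Route from A: 3× right (reaching D), 2× down (reaching N) — 5 moves in all.
Check: all required cells visited.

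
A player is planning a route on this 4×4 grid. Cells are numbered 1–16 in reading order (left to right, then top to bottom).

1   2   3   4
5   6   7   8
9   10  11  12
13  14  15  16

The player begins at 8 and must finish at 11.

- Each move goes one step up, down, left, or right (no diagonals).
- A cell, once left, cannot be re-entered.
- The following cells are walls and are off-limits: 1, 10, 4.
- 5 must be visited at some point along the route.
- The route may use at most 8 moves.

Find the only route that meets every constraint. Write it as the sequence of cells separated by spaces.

Any route must reach 5 and still end at 11 within 8 moves, so the order of the required stops is forced.
Route from 8: left 3 to 5, down 2 to 13, right 2 to 15, up 1 to 11 — 8 moves in all.
Check: all required cells visited; 8 ≤ 8 moves.

8 7 6 5 9 13 14 15 11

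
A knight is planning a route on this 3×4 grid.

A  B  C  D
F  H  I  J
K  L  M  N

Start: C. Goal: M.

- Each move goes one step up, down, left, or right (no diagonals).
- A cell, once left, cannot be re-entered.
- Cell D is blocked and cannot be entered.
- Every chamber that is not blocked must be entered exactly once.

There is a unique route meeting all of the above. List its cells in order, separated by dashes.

C - B - A - F - K - L - H - I - J - N - M

Need to visit all 11 open cells exactly once, starting at C and ending at M.
Route from C: 2× left (reaching A), 2× down (reaching K), right to L, up to H, 2× right (reaching J), down to N, left to M — 10 moves in all.
Check: all 11 open cells covered.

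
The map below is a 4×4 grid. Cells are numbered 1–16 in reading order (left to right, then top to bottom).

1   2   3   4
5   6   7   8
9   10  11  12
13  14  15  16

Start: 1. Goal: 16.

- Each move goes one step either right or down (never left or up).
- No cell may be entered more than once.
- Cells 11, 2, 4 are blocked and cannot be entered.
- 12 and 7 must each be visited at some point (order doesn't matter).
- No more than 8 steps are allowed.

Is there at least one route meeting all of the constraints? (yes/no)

yes

One route that works: 1 → 5 → 6 → 7 → 8 → 12 → 16.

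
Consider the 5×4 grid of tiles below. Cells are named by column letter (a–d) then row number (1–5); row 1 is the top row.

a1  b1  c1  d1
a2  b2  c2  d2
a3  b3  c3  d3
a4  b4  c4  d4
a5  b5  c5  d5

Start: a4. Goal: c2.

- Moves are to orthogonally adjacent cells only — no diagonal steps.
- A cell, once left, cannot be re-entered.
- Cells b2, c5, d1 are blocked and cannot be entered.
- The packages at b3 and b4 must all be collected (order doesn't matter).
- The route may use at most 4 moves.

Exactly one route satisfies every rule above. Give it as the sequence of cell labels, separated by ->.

The budget equals the shortest possible length, so every move has to be on a shortest route through the required cells.
Route from a4: right 1 to b4, up 1 to b3, right 1 to c3, up 1 to c2 — 4 moves in all.
Check: all required cells visited; 4 ≤ 4 moves.

a4 -> b4 -> b3 -> c3 -> c2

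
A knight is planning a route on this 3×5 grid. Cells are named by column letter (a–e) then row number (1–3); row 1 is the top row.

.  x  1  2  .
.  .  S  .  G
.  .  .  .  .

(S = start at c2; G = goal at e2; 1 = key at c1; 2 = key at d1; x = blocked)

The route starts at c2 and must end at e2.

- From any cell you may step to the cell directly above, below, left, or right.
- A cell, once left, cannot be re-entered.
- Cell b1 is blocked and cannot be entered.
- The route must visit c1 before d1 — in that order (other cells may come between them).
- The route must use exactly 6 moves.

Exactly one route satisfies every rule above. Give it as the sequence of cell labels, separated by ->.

The waypoints must appear in the order c1, d1, with no cell reused.
Route from c2: up 1 to c1, right 1 to d1, down 2 to d3, right 1 to e3, up 1 to e2 — 6 moves in all.
Check: order respected (1 at step 1, 2 at step 2); 6 moves as required.

c2 -> c1 -> d1 -> d2 -> d3 -> e3 -> e2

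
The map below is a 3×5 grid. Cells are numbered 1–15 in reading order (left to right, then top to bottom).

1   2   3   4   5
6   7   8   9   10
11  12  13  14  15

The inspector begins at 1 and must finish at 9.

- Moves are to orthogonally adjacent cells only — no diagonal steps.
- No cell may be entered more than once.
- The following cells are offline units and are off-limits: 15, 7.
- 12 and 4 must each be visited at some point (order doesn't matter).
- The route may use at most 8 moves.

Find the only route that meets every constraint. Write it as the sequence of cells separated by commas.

1, 6, 11, 12, 13, 8, 3, 4, 9

The budget equals the shortest possible length, so every move has to be on a shortest route through the required cells.
Route from 1: down 2 to 11, right 2 to 13, up 2 to 3, right 1 to 4, down 1 to 9 — 8 moves in all.
Check: all required cells visited; 8 ≤ 8 moves.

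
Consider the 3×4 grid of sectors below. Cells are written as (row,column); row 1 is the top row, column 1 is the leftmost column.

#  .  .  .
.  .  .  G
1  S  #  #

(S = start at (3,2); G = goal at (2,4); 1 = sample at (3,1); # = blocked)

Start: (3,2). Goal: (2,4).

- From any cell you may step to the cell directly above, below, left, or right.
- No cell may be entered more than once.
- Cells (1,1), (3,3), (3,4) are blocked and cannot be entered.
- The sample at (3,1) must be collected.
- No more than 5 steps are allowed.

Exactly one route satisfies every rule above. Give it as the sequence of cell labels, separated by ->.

(3,2) -> (3,1) -> (2,1) -> (2,2) -> (2,3) -> (2,4)

Any route must reach (3,1) and still end at (2,4) within 5 moves, so the order of the required stops is forced.
Route from (3,2): left 1 to (3,1), up 1 to (2,1), right 3 to (2,4) — 5 moves in all.
Check: all required cells visited; 5 ≤ 5 moves.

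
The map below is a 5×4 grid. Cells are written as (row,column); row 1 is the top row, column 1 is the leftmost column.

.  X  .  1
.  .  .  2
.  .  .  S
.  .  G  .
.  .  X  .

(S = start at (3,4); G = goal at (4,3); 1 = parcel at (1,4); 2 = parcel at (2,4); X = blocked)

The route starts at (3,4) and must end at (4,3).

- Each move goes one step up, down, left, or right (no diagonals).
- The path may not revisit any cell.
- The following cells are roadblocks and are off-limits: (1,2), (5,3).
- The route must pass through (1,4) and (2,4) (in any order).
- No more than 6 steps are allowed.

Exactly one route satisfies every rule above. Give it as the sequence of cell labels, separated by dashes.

The budget equals the shortest possible length, so every move has to be on a shortest route through the required cells.
Route from (3,4): 2× up (reaching (1,4)), left to (1,3), 3× down (reaching (4,3)) — 6 moves in all.
Check: all required cells visited; 6 ≤ 6 moves.

(3,4) - (2,4) - (1,4) - (1,3) - (2,3) - (3,3) - (4,3)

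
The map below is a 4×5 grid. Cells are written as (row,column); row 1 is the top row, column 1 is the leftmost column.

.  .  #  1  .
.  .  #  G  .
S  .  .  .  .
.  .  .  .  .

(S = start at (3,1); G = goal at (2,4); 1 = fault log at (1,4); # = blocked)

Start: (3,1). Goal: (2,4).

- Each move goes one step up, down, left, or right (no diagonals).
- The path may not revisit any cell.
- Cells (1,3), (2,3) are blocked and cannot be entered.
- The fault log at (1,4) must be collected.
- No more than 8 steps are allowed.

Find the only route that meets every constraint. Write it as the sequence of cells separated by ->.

(3,1) -> (3,2) -> (3,3) -> (3,4) -> (3,5) -> (2,5) -> (1,5) -> (1,4) -> (2,4)

The 8-move cap with required stops at (1,4) leaves no slack for detours.
Route from (3,1): 4× right (reaching (3,5)), 2× up (reaching (1,5)), left to (1,4), down to (2,4) — 8 moves in all.
Check: all required cells visited; 8 ≤ 8 moves.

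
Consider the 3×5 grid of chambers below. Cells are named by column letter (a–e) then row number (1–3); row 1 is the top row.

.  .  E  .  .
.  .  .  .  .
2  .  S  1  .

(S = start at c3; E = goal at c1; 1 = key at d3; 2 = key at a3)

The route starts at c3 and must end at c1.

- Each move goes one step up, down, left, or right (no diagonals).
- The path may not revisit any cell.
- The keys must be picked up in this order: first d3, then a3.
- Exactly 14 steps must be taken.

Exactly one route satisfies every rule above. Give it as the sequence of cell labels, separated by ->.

The waypoints must appear in the order d3, a3, with no cell reused.
Route from c3: right 2 to e3, up 2 to e1, left 1 to d1, down 1 to d2, left 2 to b2, down 1 to b3, left 1 to a3, up 2 to a1, right 2 to c1 — 14 moves in all.
Check: order respected (1 at step 1, 2 at step 10); 14 moves as required.

c3 -> d3 -> e3 -> e2 -> e1 -> d1 -> d2 -> c2 -> b2 -> b3 -> a3 -> a2 -> a1 -> b1 -> c1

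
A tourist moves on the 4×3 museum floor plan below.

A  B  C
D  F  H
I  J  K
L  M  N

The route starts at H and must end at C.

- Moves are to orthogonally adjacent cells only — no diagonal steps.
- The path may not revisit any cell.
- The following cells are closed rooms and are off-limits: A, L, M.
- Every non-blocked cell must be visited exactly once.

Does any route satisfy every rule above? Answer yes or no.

no

Cell N has only one open neighbour but is neither the start nor the goal, so a Hamiltonian route would have to both enter and leave it through the same neighbour — impossible without revisiting.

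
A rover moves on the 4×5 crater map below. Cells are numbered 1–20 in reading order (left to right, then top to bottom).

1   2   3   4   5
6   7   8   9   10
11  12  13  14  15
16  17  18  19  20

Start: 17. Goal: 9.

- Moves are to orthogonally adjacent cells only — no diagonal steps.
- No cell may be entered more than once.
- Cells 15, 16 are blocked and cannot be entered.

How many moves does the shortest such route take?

The Manhattan distance from 17 to 9 is |4−2| + |2−4| = 4, so at least 4 moves are needed.
A route of 4 moves achieves this: 17 → 12 → 7 → 8 → 9.
Since 4 matches the lower bound, it is optimal.

4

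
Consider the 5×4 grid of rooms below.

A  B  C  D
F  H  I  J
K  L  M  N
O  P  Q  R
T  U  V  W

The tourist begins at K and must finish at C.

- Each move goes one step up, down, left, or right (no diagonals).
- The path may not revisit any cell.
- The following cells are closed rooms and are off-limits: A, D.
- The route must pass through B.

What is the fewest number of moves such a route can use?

4

Any route passes through B somewhere between K and C. Summing Manhattan distances along the two legs (K → B → C) gives a lower bound of 3 + 1 = 4 moves.
A route of 4 moves achieves this: K → F → H → B → C.
Since 4 matches the lower bound, it is optimal.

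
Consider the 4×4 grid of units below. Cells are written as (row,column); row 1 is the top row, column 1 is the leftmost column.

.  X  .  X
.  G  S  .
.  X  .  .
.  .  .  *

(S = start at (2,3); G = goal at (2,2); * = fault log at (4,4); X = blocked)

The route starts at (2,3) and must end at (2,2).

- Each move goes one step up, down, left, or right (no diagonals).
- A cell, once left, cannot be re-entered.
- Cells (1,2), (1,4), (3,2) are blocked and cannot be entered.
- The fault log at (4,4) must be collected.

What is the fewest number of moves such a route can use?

Any route passes through (4,4) somewhere between (2,3) and (2,2). Summing Manhattan distances along the two legs ((2,3) → (4,4) → (2,2)) gives a lower bound of 3 + 4 = 7 moves.
The shortest route satisfying every rule uses 9 moves: (2,3) → (3,3) → (3,4) → (4,4) → (4,3) → (4,2) → (4,1) → (3,1) → (2,1) → (2,2).
The bound of 7 isn't tight here; checking systematically, no route of length 7 through 8 satisfies every constraint, so 9 is the minimum.

9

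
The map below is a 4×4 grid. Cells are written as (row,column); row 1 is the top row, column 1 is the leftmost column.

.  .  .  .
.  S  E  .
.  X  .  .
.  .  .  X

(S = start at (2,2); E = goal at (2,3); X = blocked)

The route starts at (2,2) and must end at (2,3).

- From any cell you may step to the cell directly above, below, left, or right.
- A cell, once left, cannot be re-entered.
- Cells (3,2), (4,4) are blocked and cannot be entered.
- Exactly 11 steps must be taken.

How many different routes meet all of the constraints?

Need simple routes of exactly 11 moves from (2,2) to (2,3) (Manhattan distance 1, so 5 moves are spent on a detour and 5 undoing it).
Enumerating: (2,2) (1,2) (1,1) (2,1) (3,1) (4,1) (4,2) (4,3) (3,3) (3,4) (2,4) (2,3) | (2,2) (2,1) (3,1) (4,1) (4,2) (4,3) (3,3) (3,4) (2,4) (1,4) (1,3) (2,3).
That gives 2 routes.

2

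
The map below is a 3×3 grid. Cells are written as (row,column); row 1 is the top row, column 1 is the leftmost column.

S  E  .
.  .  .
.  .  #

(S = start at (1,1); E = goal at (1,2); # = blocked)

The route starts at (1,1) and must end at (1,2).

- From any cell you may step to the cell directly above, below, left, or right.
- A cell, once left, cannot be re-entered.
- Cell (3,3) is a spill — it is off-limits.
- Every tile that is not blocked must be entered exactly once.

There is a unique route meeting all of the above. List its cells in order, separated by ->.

Need to visit all 8 open cells exactly once, starting at (1,1) and ending at (1,2).
Route from (1,1): down 2 to (3,1), right 1 to (3,2), up 1 to (2,2), right 1 to (2,3), up 1 to (1,3), left 1 to (1,2) — 7 moves in all.
Check: all 8 open cells covered.

(1,1) -> (2,1) -> (3,1) -> (3,2) -> (2,2) -> (2,3) -> (1,3) -> (1,2)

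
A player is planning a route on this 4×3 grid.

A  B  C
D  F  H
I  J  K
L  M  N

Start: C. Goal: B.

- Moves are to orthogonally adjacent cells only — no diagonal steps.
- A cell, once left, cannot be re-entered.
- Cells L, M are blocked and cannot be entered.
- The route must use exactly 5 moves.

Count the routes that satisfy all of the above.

2

Need simple routes of exactly 5 moves from C to B (Manhattan distance 1, so 2 moves are spent on a detour and 2 undoing it).
Enumerating: C H K J F B | C H F D A B.
That gives 2 routes.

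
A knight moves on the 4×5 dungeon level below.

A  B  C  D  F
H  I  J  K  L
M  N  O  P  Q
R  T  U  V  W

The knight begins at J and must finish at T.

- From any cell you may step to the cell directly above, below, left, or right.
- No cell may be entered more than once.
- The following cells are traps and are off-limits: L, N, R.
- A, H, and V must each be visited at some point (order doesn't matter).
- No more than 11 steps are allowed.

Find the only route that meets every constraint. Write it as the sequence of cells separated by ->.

The budget equals the shortest possible length, so every move has to be on a shortest route through the required cells.
Route from J: 2× left (reaching H), up to A, 3× right (reaching D), 3× down (reaching V), 2× left (reaching T) — 11 moves in all.
Check: all required cells visited; 11 ≤ 11 moves.

J -> I -> H -> A -> B -> C -> D -> K -> P -> V -> U -> T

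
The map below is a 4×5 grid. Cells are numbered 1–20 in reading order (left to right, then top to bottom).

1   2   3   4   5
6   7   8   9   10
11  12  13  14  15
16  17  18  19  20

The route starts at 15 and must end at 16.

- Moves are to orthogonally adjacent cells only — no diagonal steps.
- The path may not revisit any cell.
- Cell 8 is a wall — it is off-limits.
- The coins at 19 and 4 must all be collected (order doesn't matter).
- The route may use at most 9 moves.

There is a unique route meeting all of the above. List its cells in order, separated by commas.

Any route must reach 19 and 4 and still end at 16 within 9 moves, so the order of the required stops is forced.
Route from 15: up 2 to 5, left 1 to 4, down 3 to 19, left 3 to 16 — 9 moves in all.
Check: all required cells visited; 9 ≤ 9 moves.

15, 10, 5, 4, 9, 14, 19, 18, 17, 16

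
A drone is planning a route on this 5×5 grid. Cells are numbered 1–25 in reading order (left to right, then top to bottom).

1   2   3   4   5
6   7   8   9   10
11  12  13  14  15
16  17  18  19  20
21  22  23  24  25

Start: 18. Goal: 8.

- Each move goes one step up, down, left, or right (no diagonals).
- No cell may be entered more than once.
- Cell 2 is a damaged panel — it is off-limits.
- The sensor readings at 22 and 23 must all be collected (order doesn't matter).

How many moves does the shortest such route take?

Any route passes through 22 and 23 in some order between 18 and 8. Summing Manhattan distances along each leg and taking the cheapest ordering (18 → 23 → 22 → 8) gives a lower bound of 1 + 1 + 4 = 6 moves.
A route of 6 moves achieves this: 18 → 23 → 22 → 17 → 12 → 7 → 8.
Since 6 matches the lower bound, it is optimal.

6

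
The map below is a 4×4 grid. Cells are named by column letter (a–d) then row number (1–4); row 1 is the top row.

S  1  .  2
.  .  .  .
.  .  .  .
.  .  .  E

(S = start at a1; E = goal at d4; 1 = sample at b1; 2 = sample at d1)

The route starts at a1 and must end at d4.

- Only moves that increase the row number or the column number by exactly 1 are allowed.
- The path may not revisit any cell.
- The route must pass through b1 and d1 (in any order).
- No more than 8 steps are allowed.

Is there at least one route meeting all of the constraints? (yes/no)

One route that works: a1 → b1 → c1 → d1 → d2 → d3 → d4.

yes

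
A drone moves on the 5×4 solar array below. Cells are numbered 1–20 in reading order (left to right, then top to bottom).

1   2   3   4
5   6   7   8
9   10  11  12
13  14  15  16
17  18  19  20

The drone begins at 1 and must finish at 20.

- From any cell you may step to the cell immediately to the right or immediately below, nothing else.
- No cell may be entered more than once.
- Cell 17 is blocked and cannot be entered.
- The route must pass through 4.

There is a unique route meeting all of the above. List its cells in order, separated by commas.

Moves only go right or down, so the column and row indices never decrease.
Route from 1: 3× right (reaching 4), 4× down (reaching 20) — 7 moves in all.
Check: all required cells visited.

1, 2, 3, 4, 8, 12, 16, 20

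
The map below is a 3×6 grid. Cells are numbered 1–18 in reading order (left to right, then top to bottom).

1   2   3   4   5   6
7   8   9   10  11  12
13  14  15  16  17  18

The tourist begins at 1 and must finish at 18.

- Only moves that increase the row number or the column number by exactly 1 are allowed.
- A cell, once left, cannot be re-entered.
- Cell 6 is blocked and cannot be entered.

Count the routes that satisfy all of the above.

20

A right/down-only route from 1 to 18 makes exactly 2 down-moves and 5 right-moves in some order.
With no other constraints that would be C(7,2) = 21 routes.
Subtract routes through each blocked cell (inclusion–exclusion for overlaps): − through 6: 1 → 20.
That gives 20 routes.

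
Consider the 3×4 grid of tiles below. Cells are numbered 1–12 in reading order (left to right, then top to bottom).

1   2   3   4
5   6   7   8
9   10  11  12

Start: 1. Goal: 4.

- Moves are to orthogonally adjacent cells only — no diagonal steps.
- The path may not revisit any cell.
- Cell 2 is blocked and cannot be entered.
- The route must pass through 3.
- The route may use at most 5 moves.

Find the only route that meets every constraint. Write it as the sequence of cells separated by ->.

The budget equals the shortest possible length, so every move has to be on a shortest route through the required cells.
Route from 1: down to 5, 2× right (reaching 7), up to 3, right to 4 — 5 moves in all.
Check: all required cells visited; 5 ≤ 5 moves.

1 -> 5 -> 6 -> 7 -> 3 -> 4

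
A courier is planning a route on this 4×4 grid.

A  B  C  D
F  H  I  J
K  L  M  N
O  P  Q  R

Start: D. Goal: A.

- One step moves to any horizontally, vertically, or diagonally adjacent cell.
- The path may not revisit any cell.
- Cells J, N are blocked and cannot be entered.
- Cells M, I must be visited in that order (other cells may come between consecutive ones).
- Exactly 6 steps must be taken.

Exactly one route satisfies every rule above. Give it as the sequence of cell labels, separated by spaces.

D C H M I B A

The waypoints must appear in the order M, I, with no cell reused.
Route from D: left to C, down-left to H, down-right to M, up to I, up-left to B, left to A — 6 moves in all.
Check: order respected (M at step 3, I at step 4); 6 moves as required.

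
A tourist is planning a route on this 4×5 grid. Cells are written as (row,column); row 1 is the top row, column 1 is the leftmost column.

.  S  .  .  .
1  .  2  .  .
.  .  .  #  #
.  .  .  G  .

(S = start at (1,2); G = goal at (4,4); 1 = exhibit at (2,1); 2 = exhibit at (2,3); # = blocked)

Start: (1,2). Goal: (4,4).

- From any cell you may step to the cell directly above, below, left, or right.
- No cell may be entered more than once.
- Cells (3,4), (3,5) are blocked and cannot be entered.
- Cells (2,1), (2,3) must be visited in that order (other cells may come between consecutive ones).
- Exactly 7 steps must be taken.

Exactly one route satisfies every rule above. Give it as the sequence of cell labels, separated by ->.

The waypoints must appear in the order (2,1), (2,3), with no cell reused.
Route from (1,2): left 1 to (1,1), down 1 to (2,1), right 2 to (2,3), down 2 to (4,3), right 1 to (4,4) — 7 moves in all.
Check: order respected (1 at step 2, 2 at step 4); 7 moves as required.

(1,2) -> (1,1) -> (2,1) -> (2,2) -> (2,3) -> (3,3) -> (4,3) -> (4,4)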